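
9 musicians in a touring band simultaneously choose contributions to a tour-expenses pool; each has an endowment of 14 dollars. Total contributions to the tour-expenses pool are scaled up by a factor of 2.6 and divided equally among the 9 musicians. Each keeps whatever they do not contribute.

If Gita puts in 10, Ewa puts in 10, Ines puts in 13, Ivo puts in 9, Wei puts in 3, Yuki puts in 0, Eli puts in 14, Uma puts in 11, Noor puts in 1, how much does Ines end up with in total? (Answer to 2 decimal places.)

Total contributed: 10 + 10 + 13 + 9 + 3 + 0 + 14 + 11 + 1 = 71.
Each receives 2.6 × 71 / 9 = 20.51 from the tour-expenses pool.
Ines keeps 14 − 13 = 1, so Ines's payoff is 1 + 20.51 = 21.51.

21.51 dollars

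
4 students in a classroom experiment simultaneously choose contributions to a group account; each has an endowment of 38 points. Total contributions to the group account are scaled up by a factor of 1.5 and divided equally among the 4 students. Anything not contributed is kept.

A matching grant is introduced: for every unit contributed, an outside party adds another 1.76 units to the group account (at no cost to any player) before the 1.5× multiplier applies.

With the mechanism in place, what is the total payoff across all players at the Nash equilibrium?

The effective private return per unit is now 1.5 × 2.76 / 4 = 1.0350 > 1, so every player's dominant strategy flips to full contribution.
So the Nash equilibrium is full contribution by all 4; the group earns 1.5 × 2.76 × 152 = 629.28.

629.28 points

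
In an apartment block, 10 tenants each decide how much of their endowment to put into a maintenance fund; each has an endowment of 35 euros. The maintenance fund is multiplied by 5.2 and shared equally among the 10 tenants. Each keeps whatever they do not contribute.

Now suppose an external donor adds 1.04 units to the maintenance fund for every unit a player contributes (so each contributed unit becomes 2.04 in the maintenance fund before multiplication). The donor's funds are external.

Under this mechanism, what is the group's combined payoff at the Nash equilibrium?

The effective private return per unit is now 5.2 × 2.04 / 10 = 1.0608 > 1, so every player's dominant strategy flips to full contribution.
So the Nash equilibrium is full contribution by all 10; the group earns 5.2 × 2.04 × 350 = 3712.80.

3712.80 euros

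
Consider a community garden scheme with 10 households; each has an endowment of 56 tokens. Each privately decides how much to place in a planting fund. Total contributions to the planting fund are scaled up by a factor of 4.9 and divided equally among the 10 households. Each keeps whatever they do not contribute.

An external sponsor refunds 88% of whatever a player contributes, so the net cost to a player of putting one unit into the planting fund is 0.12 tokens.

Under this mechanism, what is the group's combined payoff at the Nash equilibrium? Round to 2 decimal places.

3236.80 tokens

With the mechanism, a contributed unit returns (4.9/10) / 0.12 = 4.0833 per unit of net cost to the contributor — now above 1 — so contributing fully is weakly dominant for every player.
So the Nash equilibrium is full contribution by all 10; the group earns 10 × (56 × 0.88 + 4.9 × 56) = 3236.80.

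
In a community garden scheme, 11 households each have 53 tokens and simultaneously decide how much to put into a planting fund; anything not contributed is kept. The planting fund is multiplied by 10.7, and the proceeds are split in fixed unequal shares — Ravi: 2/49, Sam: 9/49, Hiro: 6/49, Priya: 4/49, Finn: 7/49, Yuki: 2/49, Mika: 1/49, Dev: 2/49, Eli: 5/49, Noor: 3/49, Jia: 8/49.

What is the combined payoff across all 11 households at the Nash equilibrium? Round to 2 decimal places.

A player with share s gets back 10.7·s per unit contributed, so full contribution is dominant for anyone with s > 1/10.7 = 0.0935 and zero contribution is dominant for anyone below.
Sam, Hiro, Finn, Eli and Jia clear that bar, contributing 53 each; the remaining 6 contribute 0. Total contributed: 265.
The planting fund pays out 10.7 × 265 = 2835.50 in total (split across the unequal shares, but the aggregate is all that matters for the group sum).
The 6 free-riders keep 53 each, adding 318. Group total = 318 + 2835.50 = 3153.50.

3153.50 tokens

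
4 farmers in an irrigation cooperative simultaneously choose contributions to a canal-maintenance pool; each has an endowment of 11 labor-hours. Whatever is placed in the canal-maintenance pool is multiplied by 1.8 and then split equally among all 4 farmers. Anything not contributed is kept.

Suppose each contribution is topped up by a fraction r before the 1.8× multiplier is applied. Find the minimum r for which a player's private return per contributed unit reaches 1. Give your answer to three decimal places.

With matching at rate r, one contributed unit becomes (1 + r) in the canal-maintenance pool and returns 1.8 × (1 + r) / 4 to the contributor.
Setting this equal to 1: 1 + r = 4/1.8 = 2.2222.
So the minimum matching rate is r = 2.2222 − 1 = 1.222.

1.222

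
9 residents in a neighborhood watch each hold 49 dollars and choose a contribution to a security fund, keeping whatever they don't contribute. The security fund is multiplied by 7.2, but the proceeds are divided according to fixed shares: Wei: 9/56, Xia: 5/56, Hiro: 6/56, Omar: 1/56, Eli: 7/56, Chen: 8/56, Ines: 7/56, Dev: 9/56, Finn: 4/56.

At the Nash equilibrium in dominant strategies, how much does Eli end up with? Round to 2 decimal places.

181.30 dollars

A player with share s gets back 7.2·s per unit contributed, so full contribution is dominant for anyone with s > 1/7.2 = 0.1389 and zero contribution is dominant for anyone below.
The shares above 0.1389 belong to Wei, Chen and Dev, contributing 49 each; the remaining 6 contribute 0. Total contributed: 147.
Eli keeps 49 and receives 7.2 × 147 × 7/56 = 132.30 from the security fund, for a payoff of 181.30.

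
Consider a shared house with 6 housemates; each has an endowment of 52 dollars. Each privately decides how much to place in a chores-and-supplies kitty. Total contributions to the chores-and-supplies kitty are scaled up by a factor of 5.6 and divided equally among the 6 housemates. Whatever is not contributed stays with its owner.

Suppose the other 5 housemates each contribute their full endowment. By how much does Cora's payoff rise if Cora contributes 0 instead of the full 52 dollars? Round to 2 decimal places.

3.47 dollars

Switching from a contribution of 52 to 0 lets Cora keep an extra 52 dollars, but lowers the chores-and-supplies kitty by 52, which costs Cora their own share of that drop: 5.6/6 × 52 = 48.53.
Net gain = 52 − 48.53 = 3.47. The private return per contributed unit (0.9333) is below 1, so free-riding is indeed the best response regardless of what the others do.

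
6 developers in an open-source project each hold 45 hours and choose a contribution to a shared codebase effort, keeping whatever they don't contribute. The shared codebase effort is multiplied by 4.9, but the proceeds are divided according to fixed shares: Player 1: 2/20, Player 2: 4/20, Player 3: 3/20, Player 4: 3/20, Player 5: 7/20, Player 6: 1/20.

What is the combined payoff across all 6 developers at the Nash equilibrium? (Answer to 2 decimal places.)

445.50 hours

For player j, contributing a unit is worthwhile iff 4.9 × (j's share) ≥ 1, i.e. iff j's share is at least 0.2041.
Only Player 5 (7/20) clears that bar, contributing 45; the remaining 5 contribute 0. Total contributed: 45.
The shared codebase effort pays out 4.9 × 45 = 220.50 in total (split across the unequal shares, but the aggregate is all that matters for the group sum).
The 5 free-riders keep 45 each, adding 225. Group total = 225 + 220.50 = 445.50.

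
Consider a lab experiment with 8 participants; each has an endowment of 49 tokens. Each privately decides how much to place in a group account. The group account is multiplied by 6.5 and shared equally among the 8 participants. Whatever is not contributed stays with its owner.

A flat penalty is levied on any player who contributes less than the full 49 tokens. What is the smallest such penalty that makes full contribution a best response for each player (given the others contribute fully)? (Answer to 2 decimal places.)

9.19 tokens

Given the others contribute fully, the best deviation is to contribute 0 (any partial contribution still incurs the fine and gives up units whose private return 0.8125 is below 1).
Deviating from 49 to 0 saves 49 tokens but forfeits the deviator's share of the drop in the group account: 6.5/8 × 49 = 39.81.
So the deviation gain is 49 − 39.81 = 9.19, and the fine must be at least 9.19 tokens to wipe it out.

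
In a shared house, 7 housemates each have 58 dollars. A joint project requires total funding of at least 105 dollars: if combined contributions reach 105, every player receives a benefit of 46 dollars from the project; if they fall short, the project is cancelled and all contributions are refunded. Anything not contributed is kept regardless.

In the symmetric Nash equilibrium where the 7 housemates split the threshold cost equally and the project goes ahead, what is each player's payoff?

89 dollars

Equal share of the threshold: 105/7 = 15.
At this profile no one gains by cutting their contribution: any cut drops the total below 105, the project is cancelled, contributions are refunded, and the deviator ends with 58, which is less than 58 − 15 + 46 = 89. Contributing more than 15 just wastes the excess. So contributing exactly 15 is a best response.
Each player's payoff: 58 − 15 + 46 = 89.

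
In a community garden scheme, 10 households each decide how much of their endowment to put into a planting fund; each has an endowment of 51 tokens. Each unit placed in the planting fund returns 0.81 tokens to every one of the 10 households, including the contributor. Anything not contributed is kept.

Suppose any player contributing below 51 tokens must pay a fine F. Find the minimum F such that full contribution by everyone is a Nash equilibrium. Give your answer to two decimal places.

9.69 tokens

Given the others contribute fully, the best deviation is to contribute 0 (any partial contribution still incurs the fine and gives up units whose private return 0.81 is below 1).
Deviating from 51 to 0 saves 51 tokens but forfeits the deviator's share of the drop in the planting fund: 0.81 × 51 = 41.31.
So the deviation gain is 51 − 41.31 = 9.69, and the fine must be at least 9.69 tokens to wipe it out.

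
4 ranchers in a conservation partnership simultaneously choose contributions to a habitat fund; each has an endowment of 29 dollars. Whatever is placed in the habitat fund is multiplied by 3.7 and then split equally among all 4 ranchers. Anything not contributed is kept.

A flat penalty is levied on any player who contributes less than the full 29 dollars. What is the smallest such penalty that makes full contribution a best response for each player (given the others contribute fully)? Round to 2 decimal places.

2.18 dollars

Given the others contribute fully, the best deviation is to contribute 0 (any partial contribution still incurs the fine and gives up units whose private return 0.9250 is below 1).
Deviating from 29 to 0 saves 29 dollars but forfeits the deviator's share of the drop in the habitat fund: 3.7/4 × 29 = 26.82.
So the deviation gain is 29 − 26.82 = 2.18, and the fine must be at least 2.18 dollars to wipe it out.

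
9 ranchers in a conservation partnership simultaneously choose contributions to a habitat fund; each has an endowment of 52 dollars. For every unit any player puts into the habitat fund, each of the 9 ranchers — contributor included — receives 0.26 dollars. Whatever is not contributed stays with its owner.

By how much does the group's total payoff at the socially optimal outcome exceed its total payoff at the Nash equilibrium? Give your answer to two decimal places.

627.12 dollars

The private return per contributed unit is 0.26 < 1, so contributing 0 is dominant for every player. At the Nash equilibrium everyone keeps their 52, and the group total is 9 × 52 = 468.
Each contributed unit returns 2.340 to the group as a whole (0.26 to each of 9 players), which exceeds 1, so the social optimum is full contribution: group total = 2.340 × 468 = 1095.12.
Efficiency loss = 1095.12 − 468 = 627.12.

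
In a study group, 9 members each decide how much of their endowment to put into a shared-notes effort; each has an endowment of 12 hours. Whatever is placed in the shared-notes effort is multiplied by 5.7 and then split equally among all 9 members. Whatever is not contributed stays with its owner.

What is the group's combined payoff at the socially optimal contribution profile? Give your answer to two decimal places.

Each contributed unit returns 5.700 to the group as a whole (0.6333 to each of 9 players), which exceeds 1, so the social optimum is full contribution: group total = 5.700 × 108 = 615.60.

615.60 hours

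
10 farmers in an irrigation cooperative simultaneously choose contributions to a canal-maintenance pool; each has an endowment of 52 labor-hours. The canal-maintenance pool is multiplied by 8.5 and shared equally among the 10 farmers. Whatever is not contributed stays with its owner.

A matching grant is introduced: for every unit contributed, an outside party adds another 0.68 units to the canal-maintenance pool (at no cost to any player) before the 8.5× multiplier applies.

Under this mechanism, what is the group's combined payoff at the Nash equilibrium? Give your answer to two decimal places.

With the mechanism, a contributed unit returns 8.5 × 1.68 / 10 = 1.4280 per unit of net cost to the contributor — now above 1 — so contributing fully is weakly dominant for every player.
So the Nash equilibrium is full contribution by all 10; the group earns 8.5 × 1.68 × 520 = 7425.60.

7425.60 labor-hours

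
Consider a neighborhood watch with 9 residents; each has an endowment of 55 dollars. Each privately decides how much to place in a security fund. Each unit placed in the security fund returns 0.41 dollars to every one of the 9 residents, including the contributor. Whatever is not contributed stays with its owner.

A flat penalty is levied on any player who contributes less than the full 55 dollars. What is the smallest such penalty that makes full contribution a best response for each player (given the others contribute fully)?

Given the others contribute fully, the best deviation is to contribute 0 (any partial contribution still incurs the fine and gives up units whose private return 0.41 is below 1).
Deviating from 55 to 0 saves 55 dollars but forfeits the deviator's share of the drop in the security fund: 0.41 × 55 = 22.55.
So the deviation gain is 55 − 22.55 = 32.45, and the fine must be at least 32.45 dollars to wipe it out.

32.45 dollars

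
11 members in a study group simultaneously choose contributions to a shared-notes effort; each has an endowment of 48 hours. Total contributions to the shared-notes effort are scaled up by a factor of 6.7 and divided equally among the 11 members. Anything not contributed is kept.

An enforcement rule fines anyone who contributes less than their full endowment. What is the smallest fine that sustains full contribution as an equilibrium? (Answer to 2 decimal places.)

Given the others contribute fully, the best deviation is to contribute 0 (any partial contribution still incurs the fine and gives up units whose private return 0.6091 is below 1).
Deviating from 48 to 0 saves 48 hours but forfeits the deviator's share of the drop in the shared-notes effort: 6.7/11 × 48 = 29.24.
So the deviation gain is 48 − 29.24 = 18.76, and the fine must be at least 18.76 hours to wipe it out.

18.76 hours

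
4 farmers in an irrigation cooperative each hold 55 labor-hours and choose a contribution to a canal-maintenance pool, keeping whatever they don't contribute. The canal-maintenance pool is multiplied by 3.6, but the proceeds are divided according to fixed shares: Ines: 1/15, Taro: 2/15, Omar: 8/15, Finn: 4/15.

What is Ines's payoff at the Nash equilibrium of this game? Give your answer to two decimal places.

A player with share s gets back 3.6·s per unit contributed, so full contribution is dominant for anyone with s > 1/3.6 = 0.2778 and zero contribution is dominant for anyone below.
Omar alone (share 8/15) is above the threshold, contributing 55; the remaining 3 contribute 0. Total contributed: 55.
Ines keeps 55 and receives 3.6 × 55 × 1/15 = 13.20 from the canal-maintenance pool, for a payoff of 68.20.

68.20 labor-hours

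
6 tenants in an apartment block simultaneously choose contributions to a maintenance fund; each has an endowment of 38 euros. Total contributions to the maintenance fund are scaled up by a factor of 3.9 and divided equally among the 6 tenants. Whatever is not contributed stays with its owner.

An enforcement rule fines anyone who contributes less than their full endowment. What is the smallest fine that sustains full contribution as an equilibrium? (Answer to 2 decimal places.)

13.30 euros

Given the others contribute fully, the best deviation is to contribute 0 (any partial contribution still incurs the fine and gives up units whose private return 0.6500 is below 1).
Deviating from 38 to 0 saves 38 euros but forfeits the deviator's share of the drop in the maintenance fund: 3.9/6 × 38 = 24.70.
So the deviation gain is 38 − 24.70 = 13.30, and the fine must be at least 13.30 euros to wipe it out.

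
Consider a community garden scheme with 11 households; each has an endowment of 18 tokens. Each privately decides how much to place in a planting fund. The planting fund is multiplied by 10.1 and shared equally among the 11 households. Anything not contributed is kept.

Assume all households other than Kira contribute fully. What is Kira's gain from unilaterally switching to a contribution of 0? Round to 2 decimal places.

Switching from a contribution of 18 to 0 lets Kira keep an extra 18 tokens, but lowers the planting fund by 18, which costs Kira their own share of that drop: 10.1/11 × 18 = 16.53.
Net gain = 18 − 16.53 = 1.47. The private return per contributed unit (0.9182) is below 1, so free-riding is indeed the best response regardless of what the others do.

1.47 tokens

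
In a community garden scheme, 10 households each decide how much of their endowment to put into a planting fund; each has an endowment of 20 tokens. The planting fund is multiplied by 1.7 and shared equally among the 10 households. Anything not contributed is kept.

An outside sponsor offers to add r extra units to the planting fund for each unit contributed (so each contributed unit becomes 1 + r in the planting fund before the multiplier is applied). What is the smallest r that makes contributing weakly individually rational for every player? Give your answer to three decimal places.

4.882

With matching at rate r, one contributed unit becomes (1 + r) in the planting fund and returns 1.7 × (1 + r) / 10 to the contributor.
Setting this equal to 1: 1 + r = 10/1.7 = 5.8824.
So the minimum matching rate is r = 5.8824 − 1 = 4.882.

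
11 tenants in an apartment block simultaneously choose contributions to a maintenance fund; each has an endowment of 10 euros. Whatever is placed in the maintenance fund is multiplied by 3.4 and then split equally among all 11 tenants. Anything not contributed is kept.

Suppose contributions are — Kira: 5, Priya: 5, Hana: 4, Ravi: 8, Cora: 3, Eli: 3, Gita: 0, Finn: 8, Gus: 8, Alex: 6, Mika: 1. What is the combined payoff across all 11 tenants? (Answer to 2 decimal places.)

Total contributed: 5 + 5 + 4 + 8 + 3 + 3 + 0 + 8 + 8 + 6 + 1 = 51; total kept: 11 × 10 − 51 = 59.
The maintenance fund pays out 3.4 × 51 = 173.40 in aggregate.
Group total = 59 + 173.40 = 232.40.

232.40 euros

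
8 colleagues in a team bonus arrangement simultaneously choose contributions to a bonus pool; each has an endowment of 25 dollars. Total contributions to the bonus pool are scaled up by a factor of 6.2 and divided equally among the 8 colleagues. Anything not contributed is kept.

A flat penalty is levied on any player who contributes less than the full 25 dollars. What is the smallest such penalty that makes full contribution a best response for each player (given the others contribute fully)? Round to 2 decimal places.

5.63 dollars

Given the others contribute fully, the best deviation is to contribute 0 (any partial contribution still incurs the fine and gives up units whose private return 0.7750 is below 1).
Deviating from 25 to 0 saves 25 dollars but forfeits the deviator's share of the drop in the bonus pool: 6.2/8 × 25 = 19.37.
So the deviation gain is 25 − 19.37 = 5.63, and the fine must be at least 5.63 dollars to wipe it out.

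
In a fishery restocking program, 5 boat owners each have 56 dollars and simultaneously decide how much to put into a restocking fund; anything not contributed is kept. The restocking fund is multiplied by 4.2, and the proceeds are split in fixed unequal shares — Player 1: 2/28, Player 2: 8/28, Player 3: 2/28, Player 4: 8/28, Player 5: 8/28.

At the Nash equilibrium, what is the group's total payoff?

Player j's private return per contributed unit is 4.2 × (j's share). Contributing is weakly dominant for j when that share is at least 1/4.2 = 0.2381, and contributing 0 is dominant otherwise.
Player 2, Player 4 and Player 5 are above the threshold, contributing 56 each; the remaining 2 contribute 0. Total contributed: 168.
The restocking fund pays out 4.2 × 168 = 705.60 in total (split across the unequal shares, but the aggregate is all that matters for the group sum).
The 2 free-riders keep 56 each, adding 112. Group total = 112 + 705.60 = 817.60.

817.60 dollars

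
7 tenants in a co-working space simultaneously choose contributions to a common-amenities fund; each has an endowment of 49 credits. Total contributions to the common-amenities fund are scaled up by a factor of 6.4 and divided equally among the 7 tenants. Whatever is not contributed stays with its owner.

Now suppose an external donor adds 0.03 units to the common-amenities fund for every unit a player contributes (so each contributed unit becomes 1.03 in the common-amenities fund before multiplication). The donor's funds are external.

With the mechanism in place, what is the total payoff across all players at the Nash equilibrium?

Even with the mechanism, each unit contributed returns only 6.4 × 1.03 / 7 = 0.9417 per unit of net cost, so contributing nothing is still dominant.
At the Nash equilibrium no one contributes; group total payoff = 7 × 49 = 343.

343.00 credits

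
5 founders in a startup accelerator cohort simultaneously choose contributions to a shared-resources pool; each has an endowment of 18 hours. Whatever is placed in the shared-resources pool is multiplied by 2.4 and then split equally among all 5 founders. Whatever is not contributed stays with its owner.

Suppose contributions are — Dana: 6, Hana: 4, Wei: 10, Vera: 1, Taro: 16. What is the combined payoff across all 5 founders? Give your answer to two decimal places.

141.80 hours

Total contributed: 6 + 4 + 10 + 1 + 16 = 37; total kept: 5 × 18 − 37 = 53.
The shared-resources pool pays out 2.4 × 37 = 88.80 in aggregate.
Group total = 53 + 88.80 = 141.80.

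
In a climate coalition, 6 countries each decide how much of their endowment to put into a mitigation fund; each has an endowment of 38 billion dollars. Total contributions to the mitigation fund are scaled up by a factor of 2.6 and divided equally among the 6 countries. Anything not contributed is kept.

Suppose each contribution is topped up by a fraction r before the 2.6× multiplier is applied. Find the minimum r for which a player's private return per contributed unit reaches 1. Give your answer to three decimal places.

With matching at rate r, one contributed unit becomes (1 + r) in the mitigation fund and returns 2.6 × (1 + r) / 6 to the contributor.
Setting this equal to 1: 1 + r = 6/2.6 = 2.3077.
So the minimum matching rate is r = 2.3077 − 1 = 1.308.

1.308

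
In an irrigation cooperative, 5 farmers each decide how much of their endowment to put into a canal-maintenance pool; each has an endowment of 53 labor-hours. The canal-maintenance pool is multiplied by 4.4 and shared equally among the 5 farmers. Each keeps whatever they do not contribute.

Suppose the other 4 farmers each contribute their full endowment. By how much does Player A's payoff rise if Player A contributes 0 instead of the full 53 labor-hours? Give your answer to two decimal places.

Switching from a contribution of 53 to 0 lets Player A keep an extra 53 labor-hours, but lowers the canal-maintenance pool by 53, which costs Player A their own share of that drop: 4.4/5 × 53 = 46.64.
Net gain = 53 − 46.64 = 6.36. The private return per contributed unit (0.8800) is below 1, so free-riding is indeed the best response regardless of what the others do.

6.36 labor-hours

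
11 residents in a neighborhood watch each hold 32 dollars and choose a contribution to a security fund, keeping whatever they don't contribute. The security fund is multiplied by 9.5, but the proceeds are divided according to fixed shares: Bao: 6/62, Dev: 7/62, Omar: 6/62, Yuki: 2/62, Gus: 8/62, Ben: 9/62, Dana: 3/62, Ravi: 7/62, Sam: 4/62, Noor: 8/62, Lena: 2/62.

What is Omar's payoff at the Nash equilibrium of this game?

For player j, contributing a unit is worthwhile iff 9.5 × (j's share) ≥ 1, i.e. iff j's share is at least 0.1053.
The shares above 0.1053 belong to Dev, Gus, Ben, Ravi and Noor, contributing 32 each; the remaining 6 contribute 0. Total contributed: 160.
Omar keeps 32 and receives 9.5 × 160 × 6/62 = 147.10 from the security fund, for a payoff of 179.10.

179.10 dollars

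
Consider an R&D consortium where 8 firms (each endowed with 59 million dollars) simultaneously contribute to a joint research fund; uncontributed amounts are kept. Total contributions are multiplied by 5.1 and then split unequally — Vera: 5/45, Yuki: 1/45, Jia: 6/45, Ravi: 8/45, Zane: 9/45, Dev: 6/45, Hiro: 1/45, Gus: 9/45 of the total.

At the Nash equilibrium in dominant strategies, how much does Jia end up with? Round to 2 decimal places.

A player with share s gets back 5.1·s per unit contributed, so full contribution is dominant for anyone with s > 1/5.1 = 0.1961 and zero contribution is dominant for anyone below.
Zane and Gus clear that bar, contributing 59 each; the remaining 6 contribute 0. Total contributed: 118.
Jia keeps 59 and receives 5.1 × 118 × 6/45 = 80.24 from the joint research fund, for a payoff of 139.24.

139.24 million dollars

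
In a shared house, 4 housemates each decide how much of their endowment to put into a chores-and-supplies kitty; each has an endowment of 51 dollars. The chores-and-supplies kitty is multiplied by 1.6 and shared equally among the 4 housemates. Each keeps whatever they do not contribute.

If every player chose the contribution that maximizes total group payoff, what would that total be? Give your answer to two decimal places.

326.40 dollars

Each contributed unit returns 1.600 to the group as a whole (0.4000 to each of 4 players), which exceeds 1, so the social optimum is full contribution: group total = 1.600 × 204 = 326.40.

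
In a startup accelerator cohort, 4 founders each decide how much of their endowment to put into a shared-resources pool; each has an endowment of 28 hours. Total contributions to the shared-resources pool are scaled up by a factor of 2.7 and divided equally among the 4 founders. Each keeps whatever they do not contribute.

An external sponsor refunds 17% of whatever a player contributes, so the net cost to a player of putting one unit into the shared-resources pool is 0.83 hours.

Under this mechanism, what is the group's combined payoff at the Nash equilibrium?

The effective private return is (2.7/4) / 0.83 = 0.8133, which is still under 1, so the mechanism doesn't change anyone's dominant strategy: zero contribution.
At the Nash equilibrium no one contributes; group total payoff = 4 × 28 = 112.

112.00 hours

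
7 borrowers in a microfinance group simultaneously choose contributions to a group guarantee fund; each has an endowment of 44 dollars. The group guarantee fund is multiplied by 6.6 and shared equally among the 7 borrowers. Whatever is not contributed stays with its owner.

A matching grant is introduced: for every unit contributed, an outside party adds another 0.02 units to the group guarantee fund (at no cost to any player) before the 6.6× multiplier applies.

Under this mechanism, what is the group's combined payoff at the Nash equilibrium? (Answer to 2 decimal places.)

308.00 dollars

With the mechanism, a contributed unit returns 6.6 × 1.02 / 7 = 0.9617 per unit of net cost — still below 1 — so contributing 0 remains dominant for every player.
Everyone keeps their endowment and the group total is 7 × 44 = 308.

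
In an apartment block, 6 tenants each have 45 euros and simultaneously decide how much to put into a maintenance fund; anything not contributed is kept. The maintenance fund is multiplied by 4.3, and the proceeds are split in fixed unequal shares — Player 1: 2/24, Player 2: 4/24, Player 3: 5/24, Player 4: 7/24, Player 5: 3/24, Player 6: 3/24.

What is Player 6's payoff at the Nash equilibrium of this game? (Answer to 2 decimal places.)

Each unit j contributes comes back to j as 4.3 × (j's share), so j prefers to contribute only if that share exceeds 1/4.3 = 0.2326; otherwise keeping the unit dominates.
Player 4 alone (share 7/24) is above the threshold, contributing 45; the remaining 5 contribute 0. Total contributed: 45.
Player 6 keeps 45 and receives 4.3 × 45 × 3/24 = 24.19 from the maintenance fund, for a payoff of 69.19.

69.19 euros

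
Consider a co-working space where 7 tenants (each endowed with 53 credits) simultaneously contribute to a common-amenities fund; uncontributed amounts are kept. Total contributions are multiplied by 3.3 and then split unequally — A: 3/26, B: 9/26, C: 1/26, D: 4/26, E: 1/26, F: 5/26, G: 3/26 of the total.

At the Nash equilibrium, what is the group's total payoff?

492.90 credits

A player with share s gets back 3.3·s per unit contributed, so full contribution is dominant for anyone with s > 1/3.3 = 0.3030 and zero contribution is dominant for anyone below.
Only B (9/26) clears that bar, contributing 53; the remaining 6 contribute 0. Total contributed: 53.
The common-amenities fund pays out 3.3 × 53 = 174.90 in total (split across the unequal shares, but the aggregate is all that matters for the group sum).
The 6 free-riders keep 53 each, adding 318. Group total = 318 + 174.90 = 492.90.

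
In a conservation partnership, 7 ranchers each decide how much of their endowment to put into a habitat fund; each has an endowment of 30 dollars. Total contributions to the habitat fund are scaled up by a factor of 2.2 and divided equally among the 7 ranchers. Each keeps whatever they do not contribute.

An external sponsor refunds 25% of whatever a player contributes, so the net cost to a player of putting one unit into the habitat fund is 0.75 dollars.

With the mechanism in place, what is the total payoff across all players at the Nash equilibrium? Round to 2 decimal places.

210.00 dollars

With the mechanism, a contributed unit returns (2.2/7) / 0.75 = 0.4190 per unit of net cost — still below 1 — so contributing 0 remains dominant for every player.
Everyone keeps their endowment and the group total is 7 × 30 = 210.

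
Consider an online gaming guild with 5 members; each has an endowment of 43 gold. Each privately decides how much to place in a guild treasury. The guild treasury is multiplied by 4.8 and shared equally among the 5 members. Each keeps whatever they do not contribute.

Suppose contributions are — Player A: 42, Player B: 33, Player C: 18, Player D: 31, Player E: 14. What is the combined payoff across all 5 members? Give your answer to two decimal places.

739.40 gold

Total contributed: 42 + 33 + 18 + 31 + 14 = 138; total kept: 5 × 43 − 138 = 77.
The guild treasury pays out 4.8 × 138 = 662.40 in aggregate.
Group total = 77 + 662.40 = 739.40.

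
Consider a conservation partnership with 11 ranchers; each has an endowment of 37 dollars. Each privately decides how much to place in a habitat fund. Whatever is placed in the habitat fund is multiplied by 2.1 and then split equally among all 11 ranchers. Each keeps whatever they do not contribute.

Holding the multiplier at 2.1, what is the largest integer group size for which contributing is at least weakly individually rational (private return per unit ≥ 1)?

Private return per unit is 2.1/(group size), which is ≥ 1 whenever the group size is ≤ 2.1.
The largest such integer is 2.

2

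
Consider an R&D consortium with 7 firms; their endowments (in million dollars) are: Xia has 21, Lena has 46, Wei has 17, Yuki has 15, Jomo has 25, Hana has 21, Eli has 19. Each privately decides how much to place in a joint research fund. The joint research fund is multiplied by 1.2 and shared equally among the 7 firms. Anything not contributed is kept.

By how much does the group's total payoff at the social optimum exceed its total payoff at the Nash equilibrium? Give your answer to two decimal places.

The private return per contributed unit is 1.2/7 = 0.1714 < 1 for every player regardless of endowment, so the Nash equilibrium is zero contribution and the group total is Σ E_j = 21 + 46 + 17 + 15 + 25 + 21 + 19 = 164.
Each contributed unit returns 1.200 to the group, so the social optimum is full contribution by everyone: group total = 1.200 × 164 = 196.80.
Efficiency loss = (1.200 − 1) × 164 = 32.80.

32.80 million dollars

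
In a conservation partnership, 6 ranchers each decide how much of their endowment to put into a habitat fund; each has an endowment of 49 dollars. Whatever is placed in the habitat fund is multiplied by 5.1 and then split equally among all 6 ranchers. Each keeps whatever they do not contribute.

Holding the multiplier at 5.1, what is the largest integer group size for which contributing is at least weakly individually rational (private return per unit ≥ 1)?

5

Private return per unit is 5.1/(group size), which is ≥ 1 whenever the group size is ≤ 5.1.
The largest such integer is 5.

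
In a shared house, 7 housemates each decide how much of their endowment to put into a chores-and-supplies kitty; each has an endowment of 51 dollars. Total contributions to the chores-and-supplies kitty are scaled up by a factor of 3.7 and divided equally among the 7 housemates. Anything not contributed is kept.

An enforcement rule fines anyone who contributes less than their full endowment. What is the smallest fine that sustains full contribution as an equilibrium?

Given the others contribute fully, the best deviation is to contribute 0 (any partial contribution still incurs the fine and gives up units whose private return 0.5286 is below 1).
Deviating from 51 to 0 saves 51 dollars but forfeits the deviator's share of the drop in the chores-and-supplies kitty: 3.7/7 × 51 = 26.96.
So the deviation gain is 51 − 26.96 = 24.04, and the fine must be at least 24.04 dollars to wipe it out.

24.04 dollars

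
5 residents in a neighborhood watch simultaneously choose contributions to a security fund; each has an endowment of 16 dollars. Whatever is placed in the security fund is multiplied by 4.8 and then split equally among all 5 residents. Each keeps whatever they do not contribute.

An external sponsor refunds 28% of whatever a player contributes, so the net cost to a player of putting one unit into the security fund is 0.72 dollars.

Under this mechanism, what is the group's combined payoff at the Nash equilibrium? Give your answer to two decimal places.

Under the mechanism each unit contributed yields (4.8/5) / 0.72 = 1.3333 back to its contributor per unit of net cost, which exceeds 1, making full contribution the dominant choice for everyone.
So the Nash equilibrium is full contribution by all 5; the group earns 5 × (16 × 0.28 + 4.8 × 16) = 406.40.

406.40 dollars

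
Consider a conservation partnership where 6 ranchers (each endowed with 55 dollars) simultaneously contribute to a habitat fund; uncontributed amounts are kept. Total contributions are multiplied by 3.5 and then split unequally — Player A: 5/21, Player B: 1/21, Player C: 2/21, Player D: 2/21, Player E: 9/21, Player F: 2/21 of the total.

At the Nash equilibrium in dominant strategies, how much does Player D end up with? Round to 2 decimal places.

73.33 dollars

A player with share s gets back 3.5·s per unit contributed, so full contribution is dominant for anyone with s > 1/3.5 = 0.2857 and zero contribution is dominant for anyone below.
Player E alone (share 9/21) is above the threshold, contributing 55; the remaining 5 contribute 0. Total contributed: 55.
Player D keeps 55 and receives 3.5 × 55 × 2/21 = 18.33 from the habitat fund, for a payoff of 73.33.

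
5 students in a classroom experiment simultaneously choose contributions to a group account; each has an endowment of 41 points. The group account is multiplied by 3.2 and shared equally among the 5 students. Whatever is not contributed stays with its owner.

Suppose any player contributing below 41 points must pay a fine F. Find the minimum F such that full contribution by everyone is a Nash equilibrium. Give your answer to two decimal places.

14.76 points

Given the others contribute fully, the best deviation is to contribute 0 (any partial contribution still incurs the fine and gives up units whose private return 0.6400 is below 1).
Deviating from 41 to 0 saves 41 points but forfeits the deviator's share of the drop in the group account: 3.2/5 × 41 = 26.24.
So the deviation gain is 41 − 26.24 = 14.76, and the fine must be at least 14.76 points to wipe it out.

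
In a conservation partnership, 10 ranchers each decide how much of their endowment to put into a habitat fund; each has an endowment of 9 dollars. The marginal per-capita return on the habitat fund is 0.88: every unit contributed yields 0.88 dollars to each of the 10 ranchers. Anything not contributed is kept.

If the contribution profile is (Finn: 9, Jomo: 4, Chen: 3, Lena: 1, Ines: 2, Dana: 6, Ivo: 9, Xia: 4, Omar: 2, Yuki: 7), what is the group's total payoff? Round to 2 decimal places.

Total contributed: 9 + 4 + 3 + 1 + 2 + 6 + 9 + 4 + 2 + 7 = 47; total kept: 10 × 9 − 47 = 43.
The habitat fund pays out 0.88 × 10 × 47 = 413.60 in aggregate.
Group total = 43 + 413.60 = 456.60.

456.60 dollars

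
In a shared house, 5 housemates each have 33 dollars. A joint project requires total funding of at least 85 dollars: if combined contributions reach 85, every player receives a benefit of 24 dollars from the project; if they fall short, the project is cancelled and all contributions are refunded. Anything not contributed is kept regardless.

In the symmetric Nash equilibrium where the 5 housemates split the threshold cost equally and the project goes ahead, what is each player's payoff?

40 dollars

Equal share of the threshold: 85/5 = 17.
At this profile no one gains by cutting their contribution: any cut drops the total below 85, the project is cancelled, contributions are refunded, and the deviator ends with 33, which is less than 33 − 17 + 24 = 40. Contributing more than 17 just wastes the excess. So contributing exactly 17 is a best response.
Each player's payoff: 33 − 17 + 24 = 40.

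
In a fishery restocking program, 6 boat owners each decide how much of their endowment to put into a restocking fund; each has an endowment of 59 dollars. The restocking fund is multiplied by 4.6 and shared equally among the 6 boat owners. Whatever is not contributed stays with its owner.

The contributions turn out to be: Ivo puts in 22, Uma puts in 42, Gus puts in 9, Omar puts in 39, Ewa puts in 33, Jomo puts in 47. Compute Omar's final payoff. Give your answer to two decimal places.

167.20 dollars

Total contributed: 22 + 42 + 9 + 39 + 33 + 47 = 192.
Each receives 4.6 × 192 / 6 = 147.20 from the restocking fund.
Omar keeps 59 − 39 = 20, so Omar's payoff is 20 + 147.20 = 167.20.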